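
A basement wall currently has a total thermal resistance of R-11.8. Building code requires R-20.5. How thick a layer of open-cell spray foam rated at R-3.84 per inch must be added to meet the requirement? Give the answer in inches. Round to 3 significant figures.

2.27 in

ΔR = 20.5 − 11.8 = 8.7 ft²·°F·h/BTU
L = ΔR / (R/in) = 8.7/3.84 = 2.266 in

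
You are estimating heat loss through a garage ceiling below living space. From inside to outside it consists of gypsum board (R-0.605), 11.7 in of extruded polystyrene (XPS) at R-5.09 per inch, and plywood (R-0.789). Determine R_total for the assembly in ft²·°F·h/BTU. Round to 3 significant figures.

11.7 × 5.09 = 59.55
R_total = 0.605 + 59.55 + 0.789 = 60.95 ft²·°F·h/BTU

60.9 ft²·°F·h/BTU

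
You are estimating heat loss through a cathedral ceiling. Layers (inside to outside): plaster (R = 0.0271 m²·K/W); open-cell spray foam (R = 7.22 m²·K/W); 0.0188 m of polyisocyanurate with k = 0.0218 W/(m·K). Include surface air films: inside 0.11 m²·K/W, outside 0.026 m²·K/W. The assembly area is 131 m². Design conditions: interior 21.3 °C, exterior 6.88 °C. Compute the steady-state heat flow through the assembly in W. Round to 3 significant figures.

0.0188/0.0218 = 0.8624
R_total = 0.11 + 0.0271 + 7.22 + 0.8624 + 0.026 = 8.245 m²·K/W
Q = A·ΔT/R = 131 × (21.3 − 6.88) / 8.245 = 229.1 W

229 W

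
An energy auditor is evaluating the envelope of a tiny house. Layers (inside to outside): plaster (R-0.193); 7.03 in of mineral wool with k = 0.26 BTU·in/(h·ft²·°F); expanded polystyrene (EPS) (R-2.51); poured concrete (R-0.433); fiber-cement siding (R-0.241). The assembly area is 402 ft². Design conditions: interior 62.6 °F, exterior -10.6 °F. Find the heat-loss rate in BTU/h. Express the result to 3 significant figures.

7.03/0.26 = 27.04
R_total = 0.193 + 27.04 + 2.51 + 0.433 + 0.241 = 30.42 ft²·°F·h/BTU
Q = A·ΔT/R = 402 × (62.6 − (-10.6)) / 30.42 = 967.5 BTU/h

967 BTU/h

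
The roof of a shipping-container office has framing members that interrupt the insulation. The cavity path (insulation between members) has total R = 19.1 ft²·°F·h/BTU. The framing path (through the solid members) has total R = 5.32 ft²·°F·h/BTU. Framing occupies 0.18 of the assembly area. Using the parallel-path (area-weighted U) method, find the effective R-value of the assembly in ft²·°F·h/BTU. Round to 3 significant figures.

13.0 ft²·°F·h/BTU

U_eff = 0.82/19.1 + 0.18/5.32 = 0.04293 + 0.03383 = 0.07677
R_eff = 1/U_eff = 13.03 ft²·°F·h/BTU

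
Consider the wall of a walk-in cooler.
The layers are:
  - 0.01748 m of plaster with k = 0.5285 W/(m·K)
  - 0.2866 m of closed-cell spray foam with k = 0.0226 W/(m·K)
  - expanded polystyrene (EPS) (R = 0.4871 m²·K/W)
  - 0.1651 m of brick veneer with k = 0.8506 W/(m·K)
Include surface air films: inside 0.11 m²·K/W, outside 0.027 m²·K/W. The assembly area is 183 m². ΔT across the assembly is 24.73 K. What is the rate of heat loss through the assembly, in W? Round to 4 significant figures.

334.4 W

0.01748/0.5285 = 0.033075
0.2866/0.0226 = 12.681
0.1651/0.8506 = 0.1941
R_total = 0.11 + 0.033075 + 12.681 + 0.4871 + 0.1941 + 0.027 = 13.533 m²·K/W
Q = A·ΔT/R = 183 × 24.73 / 13.533 = 334.42 W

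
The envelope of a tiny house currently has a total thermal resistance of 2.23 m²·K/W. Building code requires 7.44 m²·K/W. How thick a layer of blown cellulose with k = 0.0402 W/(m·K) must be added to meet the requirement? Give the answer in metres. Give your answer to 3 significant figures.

ΔR = 7.44 − 2.23 = 5.21 m²·K/W
L = ΔR × k = 5.21 × 0.0402 = 0.2094 m

0.209 m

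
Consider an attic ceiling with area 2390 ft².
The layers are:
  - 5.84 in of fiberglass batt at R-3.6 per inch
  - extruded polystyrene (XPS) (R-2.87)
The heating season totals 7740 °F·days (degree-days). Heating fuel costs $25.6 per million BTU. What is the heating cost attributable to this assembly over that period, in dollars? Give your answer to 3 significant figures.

5.84 × 3.6 = 21.02
R_total = 21.02 + 2.87 = 23.89 ft²·°F·h/BTU
E = A × HDD × 24 / R = 2390 × 7740 × 24 / 23.89 = 18580000 BTU
Cost = 18580000/10⁶ × 25.6 = $475.7

476 dollars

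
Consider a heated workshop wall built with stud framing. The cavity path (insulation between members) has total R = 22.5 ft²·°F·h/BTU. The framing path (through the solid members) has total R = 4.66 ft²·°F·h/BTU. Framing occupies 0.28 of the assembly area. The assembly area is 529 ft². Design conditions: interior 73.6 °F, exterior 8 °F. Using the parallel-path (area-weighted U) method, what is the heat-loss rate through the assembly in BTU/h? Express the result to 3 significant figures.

3200 BTU/h

U_eff = 0.72/22.5 + 0.28/4.66 = 0.032 + 0.06009 = 0.09209
R_eff = 1/U_eff = 10.86 ft²·°F·h/BTU
Q = 529 × (73.6 − 8) / 10.86 = 3196 BTU/h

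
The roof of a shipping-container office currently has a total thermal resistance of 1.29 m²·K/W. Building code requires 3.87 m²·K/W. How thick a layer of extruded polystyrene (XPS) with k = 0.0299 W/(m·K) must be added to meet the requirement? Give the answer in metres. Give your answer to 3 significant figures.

0.0771 m

ΔR = 3.87 − 1.29 = 2.58 m²·K/W
L = ΔR × k = 2.58 × 0.0299 = 0.07714 m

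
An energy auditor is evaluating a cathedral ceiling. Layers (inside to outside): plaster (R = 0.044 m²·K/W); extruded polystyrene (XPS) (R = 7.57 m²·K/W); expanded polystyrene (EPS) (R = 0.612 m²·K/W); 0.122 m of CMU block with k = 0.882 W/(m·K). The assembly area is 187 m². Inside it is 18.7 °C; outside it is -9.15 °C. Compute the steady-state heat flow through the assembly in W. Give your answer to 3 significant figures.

0.122/0.882 = 0.1383
R_total = 0.044 + 7.57 + 0.612 + 0.1383 = 8.364 m²·K/W
Q = A·ΔT/R = 187 × (18.7 − (-9.15)) / 8.364 = 622.6 W

623 W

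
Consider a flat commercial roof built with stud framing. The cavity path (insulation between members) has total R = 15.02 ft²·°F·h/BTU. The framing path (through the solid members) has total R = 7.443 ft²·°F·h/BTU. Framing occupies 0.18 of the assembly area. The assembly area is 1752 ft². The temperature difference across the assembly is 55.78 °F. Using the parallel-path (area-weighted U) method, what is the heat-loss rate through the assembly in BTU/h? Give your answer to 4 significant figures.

7699 BTU/h

U_eff = 0.82/15.02 + 0.18/7.443 = 0.054594 + 0.024184 = 0.078778
R_eff = 1/U_eff = 12.694 ft²·°F·h/BTU
Q = 1752 × 55.78 / 12.694 = 7698.7 BTU/h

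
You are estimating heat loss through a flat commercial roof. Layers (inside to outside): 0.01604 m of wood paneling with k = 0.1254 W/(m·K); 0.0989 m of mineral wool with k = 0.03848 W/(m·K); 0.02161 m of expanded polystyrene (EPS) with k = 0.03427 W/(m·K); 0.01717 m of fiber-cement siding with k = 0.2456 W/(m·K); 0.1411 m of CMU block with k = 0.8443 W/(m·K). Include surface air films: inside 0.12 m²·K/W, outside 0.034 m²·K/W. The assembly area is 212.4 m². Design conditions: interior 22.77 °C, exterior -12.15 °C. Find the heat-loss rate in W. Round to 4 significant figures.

1994 W

0.01604/0.1254 = 0.12791
0.0989/0.03848 = 2.5702
0.02161/0.03427 = 0.63058
0.01717/0.2456 = 0.06991
0.1411/0.8443 = 0.16712
R_total = 0.12 + 0.12791 + 2.5702 + 0.63058 + 0.06991 + 0.16712 + 0.034 = 3.7197 m²·K/W
Q = A·ΔT/R = 212.4 × (22.77 − (-12.15)) / 3.7197 = 1994 W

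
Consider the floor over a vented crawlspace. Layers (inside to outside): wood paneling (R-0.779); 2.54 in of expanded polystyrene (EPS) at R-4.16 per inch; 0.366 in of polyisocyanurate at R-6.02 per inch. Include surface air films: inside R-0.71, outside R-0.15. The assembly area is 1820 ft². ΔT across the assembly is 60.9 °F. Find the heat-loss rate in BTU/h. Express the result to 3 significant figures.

2.54 × 4.16 = 10.57
0.366 × 6.02 = 2.203
R_total = 0.71 + 0.779 + 10.57 + 2.203 + 0.15 = 14.41 ft²·°F·h/BTU
Q = A·ΔT/R = 1820 × 60.9 / 14.41 = 7692 BTU/h

7690 BTU/h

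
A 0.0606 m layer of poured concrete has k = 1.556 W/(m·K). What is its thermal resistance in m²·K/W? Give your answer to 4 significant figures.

0.03895 m²·K/W

R = L/k = 0.0606/1.556 = 0.038946 m²·K/W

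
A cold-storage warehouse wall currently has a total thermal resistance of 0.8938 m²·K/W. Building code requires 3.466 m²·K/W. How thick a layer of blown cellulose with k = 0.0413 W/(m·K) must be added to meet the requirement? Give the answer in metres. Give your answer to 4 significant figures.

0.1062 m

ΔR = 3.466 − 0.8938 = 2.5722 m²·K/W
L = ΔR × k = 2.5722 × 0.0413 = 0.10623 m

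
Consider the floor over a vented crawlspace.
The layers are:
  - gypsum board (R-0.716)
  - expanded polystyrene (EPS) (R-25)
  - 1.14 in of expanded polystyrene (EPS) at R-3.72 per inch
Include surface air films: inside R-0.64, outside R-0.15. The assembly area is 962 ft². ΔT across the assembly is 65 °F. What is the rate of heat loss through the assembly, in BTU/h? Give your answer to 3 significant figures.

1.14 × 3.72 = 4.241
R_total = 0.64 + 0.716 + 25 + 4.241 + 0.15 = 30.75 ft²·°F·h/BTU
Q = A·ΔT/R = 962 × 65 / 30.75 = 2034 BTU/h

2030 BTU/h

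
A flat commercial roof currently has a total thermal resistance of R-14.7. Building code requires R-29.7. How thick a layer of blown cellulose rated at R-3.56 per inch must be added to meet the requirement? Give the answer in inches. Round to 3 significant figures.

ΔR = 29.7 − 14.7 = 15 ft²·°F·h/BTU
L = ΔR / (R/in) = 15/3.56 = 4.213 in

4.21 in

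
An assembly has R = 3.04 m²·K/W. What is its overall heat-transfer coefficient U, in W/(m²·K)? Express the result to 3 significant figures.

U = 1/R = 1/3.04 = 0.3289

0.329 W/(m²·K)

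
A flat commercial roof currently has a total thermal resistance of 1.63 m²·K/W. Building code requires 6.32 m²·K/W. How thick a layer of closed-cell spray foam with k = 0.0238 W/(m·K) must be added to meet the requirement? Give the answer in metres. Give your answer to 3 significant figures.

0.112 m

ΔR = 6.32 − 1.63 = 4.69 m²·K/W
L = ΔR × k = 4.69 × 0.0238 = 0.1116 m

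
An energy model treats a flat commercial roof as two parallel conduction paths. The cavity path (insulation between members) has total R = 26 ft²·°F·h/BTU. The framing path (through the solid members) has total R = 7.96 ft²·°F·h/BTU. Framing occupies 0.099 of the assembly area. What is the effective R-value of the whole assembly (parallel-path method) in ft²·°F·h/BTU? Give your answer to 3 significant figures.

21.2 ft²·°F·h/BTU

U_eff = 0.901/26 + 0.099/7.96 = 0.03465 + 0.01244 = 0.04709
R_eff = 1/U_eff = 21.24 ft²·°F·h/BTU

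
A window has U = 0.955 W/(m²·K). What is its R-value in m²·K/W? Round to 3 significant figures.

1.05 m²·K/W

R = 1/U = 1/0.955 = 1.047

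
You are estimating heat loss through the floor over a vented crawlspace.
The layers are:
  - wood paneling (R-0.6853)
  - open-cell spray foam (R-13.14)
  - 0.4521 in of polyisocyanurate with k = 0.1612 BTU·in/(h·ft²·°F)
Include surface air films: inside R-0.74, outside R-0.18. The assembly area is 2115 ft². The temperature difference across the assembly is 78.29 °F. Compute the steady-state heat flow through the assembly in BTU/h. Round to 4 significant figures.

9435 BTU/h

0.4521/0.1612 = 2.8046
R_total = 0.74 + 0.6853 + 13.14 + 2.8046 + 0.18 = 17.55 ft²·°F·h/BTU
Q = A·ΔT/R = 2115 × 78.29 / 17.55 = 9435 BTU/h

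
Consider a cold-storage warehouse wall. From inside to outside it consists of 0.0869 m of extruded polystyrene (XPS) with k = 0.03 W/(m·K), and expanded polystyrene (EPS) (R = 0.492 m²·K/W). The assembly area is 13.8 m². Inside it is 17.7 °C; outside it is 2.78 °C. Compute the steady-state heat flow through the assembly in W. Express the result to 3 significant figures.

60.8 W

0.0869/0.03 = 2.897
R_total = 2.897 + 0.492 = 3.389 m²·K/W
Q = A·ΔT/R = 13.8 × (17.7 − 2.78) / 3.389 = 60.76 W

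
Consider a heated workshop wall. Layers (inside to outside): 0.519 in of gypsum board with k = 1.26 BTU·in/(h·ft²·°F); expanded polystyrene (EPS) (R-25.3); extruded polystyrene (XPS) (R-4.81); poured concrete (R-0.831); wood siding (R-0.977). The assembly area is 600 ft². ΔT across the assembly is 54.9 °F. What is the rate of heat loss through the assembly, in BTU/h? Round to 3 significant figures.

0.519/1.26 = 0.4119
R_total = 0.4119 + 25.3 + 4.81 + 0.831 + 0.977 = 32.33 ft²·°F·h/BTU
Q = A·ΔT/R = 600 × 54.9 / 32.33 = 1019 BTU/h

1020 BTU/h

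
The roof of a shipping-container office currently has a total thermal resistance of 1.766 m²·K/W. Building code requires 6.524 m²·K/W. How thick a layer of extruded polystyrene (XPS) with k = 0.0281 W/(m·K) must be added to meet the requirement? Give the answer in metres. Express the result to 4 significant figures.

ΔR = 6.524 − 1.766 = 4.758 m²·K/W
L = ΔR × k = 4.758 × 0.0281 = 0.1337 m

0.1337 m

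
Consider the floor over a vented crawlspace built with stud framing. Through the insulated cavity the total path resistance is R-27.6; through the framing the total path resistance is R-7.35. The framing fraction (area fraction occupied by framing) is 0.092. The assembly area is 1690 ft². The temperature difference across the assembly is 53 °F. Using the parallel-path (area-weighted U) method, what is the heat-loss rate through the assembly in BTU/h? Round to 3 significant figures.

U_eff = 0.908/27.6 + 0.092/7.35 = 0.0329 + 0.01252 = 0.04542
R_eff = 1/U_eff = 22.02 ft²·°F·h/BTU
Q = 1690 × 53 / 22.02 = 4068 BTU/h

4070 BTU/h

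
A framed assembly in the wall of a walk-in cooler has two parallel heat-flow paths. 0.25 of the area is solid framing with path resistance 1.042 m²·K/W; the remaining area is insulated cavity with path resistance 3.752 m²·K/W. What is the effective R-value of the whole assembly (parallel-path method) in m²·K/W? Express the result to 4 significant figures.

2.274 m²·K/W

U_eff = 0.75/3.752 + 0.25/1.042 = 0.19989 + 0.23992 = 0.43982
R_eff = 1/U_eff = 2.2737 m²·K/W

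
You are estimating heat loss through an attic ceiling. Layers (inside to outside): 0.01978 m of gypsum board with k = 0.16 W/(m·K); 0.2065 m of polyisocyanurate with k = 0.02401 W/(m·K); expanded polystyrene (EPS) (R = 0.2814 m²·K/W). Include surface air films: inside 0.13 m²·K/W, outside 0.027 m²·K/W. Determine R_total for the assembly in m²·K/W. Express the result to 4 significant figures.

9.163 m²·K/W

0.01978/0.16 = 0.12362
0.2065/0.02401 = 8.6006
R_total = 0.13 + 0.12362 + 8.6006 + 0.2814 + 0.027 = 9.1626 m²·K/W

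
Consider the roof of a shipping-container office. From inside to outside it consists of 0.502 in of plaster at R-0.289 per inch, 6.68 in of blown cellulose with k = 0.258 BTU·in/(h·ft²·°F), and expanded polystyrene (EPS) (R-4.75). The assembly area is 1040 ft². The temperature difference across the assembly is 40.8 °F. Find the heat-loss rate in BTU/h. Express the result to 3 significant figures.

1380 BTU/h

0.502 × 0.289 = 0.1451
6.68/0.258 = 25.89
R_total = 0.1451 + 25.89 + 4.75 = 30.79 ft²·°F·h/BTU
Q = A·ΔT/R = 1040 × 40.8 / 30.79 = 1378 BTU/h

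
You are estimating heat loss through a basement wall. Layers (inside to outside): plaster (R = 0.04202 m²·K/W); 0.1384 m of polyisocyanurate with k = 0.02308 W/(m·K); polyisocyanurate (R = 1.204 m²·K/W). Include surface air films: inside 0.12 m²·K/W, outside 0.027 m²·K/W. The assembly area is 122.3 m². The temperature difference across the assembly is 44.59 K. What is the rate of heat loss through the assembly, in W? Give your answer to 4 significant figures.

738.0 W

0.1384/0.02308 = 5.9965
R_total = 0.12 + 0.04202 + 5.9965 + 1.204 + 0.027 = 7.3896 m²·K/W
Q = A·ΔT/R = 122.3 × 44.59 / 7.3896 = 737.98 W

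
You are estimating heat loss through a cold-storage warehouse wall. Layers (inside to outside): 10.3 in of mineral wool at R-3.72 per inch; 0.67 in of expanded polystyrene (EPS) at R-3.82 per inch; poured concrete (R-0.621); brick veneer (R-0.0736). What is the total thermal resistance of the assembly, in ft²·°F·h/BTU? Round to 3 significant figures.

41.6 ft²·°F·h/BTU

10.3 × 3.72 = 38.32
0.67 × 3.82 = 2.559
R_total = 38.32 + 2.559 + 0.621 + 0.0736 = 41.57 ft²·°F·h/BTU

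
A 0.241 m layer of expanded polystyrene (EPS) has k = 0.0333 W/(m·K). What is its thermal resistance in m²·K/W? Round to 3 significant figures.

R = L/k = 0.241/0.0333 = 7.237 m²·K/W

7.24 m²·K/W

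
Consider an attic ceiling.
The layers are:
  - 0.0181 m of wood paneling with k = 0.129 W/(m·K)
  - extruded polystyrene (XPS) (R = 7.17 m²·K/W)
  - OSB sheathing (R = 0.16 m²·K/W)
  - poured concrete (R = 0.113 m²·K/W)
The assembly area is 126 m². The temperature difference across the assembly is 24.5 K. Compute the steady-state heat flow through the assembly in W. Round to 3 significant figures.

0.0181/0.129 = 0.1403
R_total = 0.1403 + 7.17 + 0.16 + 0.113 = 7.583 m²·K/W
Q = A·ΔT/R = 126 × 24.5 / 7.583 = 407.1 W

407 W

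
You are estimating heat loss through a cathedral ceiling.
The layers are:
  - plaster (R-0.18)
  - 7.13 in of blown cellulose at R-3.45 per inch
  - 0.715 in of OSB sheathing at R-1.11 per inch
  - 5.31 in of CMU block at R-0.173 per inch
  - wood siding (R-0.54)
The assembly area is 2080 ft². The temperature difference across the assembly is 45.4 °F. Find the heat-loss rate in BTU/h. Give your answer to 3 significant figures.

7.13 × 3.45 = 24.6
0.715 × 1.11 = 0.7937
5.31 × 0.173 = 0.9186
R_total = 0.18 + 24.6 + 0.7937 + 0.9186 + 0.54 = 27.03 ft²·°F·h/BTU
Q = A·ΔT/R = 2080 × 45.4 / 27.03 = 3493 BTU/h

3490 BTU/h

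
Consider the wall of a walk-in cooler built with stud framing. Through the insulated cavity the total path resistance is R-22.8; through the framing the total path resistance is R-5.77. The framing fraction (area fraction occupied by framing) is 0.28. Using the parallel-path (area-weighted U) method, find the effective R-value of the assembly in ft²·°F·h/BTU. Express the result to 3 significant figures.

U_eff = 0.72/22.8 + 0.28/5.77 = 0.03158 + 0.04853 = 0.08011
R_eff = 1/U_eff = 12.48 ft²·°F·h/BTU

12.5 ft²·°F·h/BTU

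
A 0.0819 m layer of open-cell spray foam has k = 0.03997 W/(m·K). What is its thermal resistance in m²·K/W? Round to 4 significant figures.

2.049 m²·K/W

R = L/k = 0.0819/0.03997 = 2.049 m²·K/W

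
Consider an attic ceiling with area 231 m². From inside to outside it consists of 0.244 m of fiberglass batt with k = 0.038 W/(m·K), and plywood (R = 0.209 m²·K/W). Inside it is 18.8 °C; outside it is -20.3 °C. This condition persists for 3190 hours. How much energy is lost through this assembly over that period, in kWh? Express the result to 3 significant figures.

0.244/0.038 = 6.421
R_total = 6.421 + 0.209 = 6.63 m²·K/W
Q = 231 × (18.8 − (-20.3)) / 6.63 = 1362 W
E = 1362 W × 3190 h / 1000 = 4346 kWh

4350 kWh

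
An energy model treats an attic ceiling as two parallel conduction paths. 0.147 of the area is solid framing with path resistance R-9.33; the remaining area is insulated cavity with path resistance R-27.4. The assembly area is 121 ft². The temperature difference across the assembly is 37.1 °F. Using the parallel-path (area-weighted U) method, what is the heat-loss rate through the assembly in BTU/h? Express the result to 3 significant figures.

210 BTU/h

U_eff = 0.853/27.4 + 0.147/9.33 = 0.03113 + 0.01576 = 0.04689
R_eff = 1/U_eff = 21.33 ft²·°F·h/BTU
Q = 121 × 37.1 / 21.33 = 210.5 BTU/h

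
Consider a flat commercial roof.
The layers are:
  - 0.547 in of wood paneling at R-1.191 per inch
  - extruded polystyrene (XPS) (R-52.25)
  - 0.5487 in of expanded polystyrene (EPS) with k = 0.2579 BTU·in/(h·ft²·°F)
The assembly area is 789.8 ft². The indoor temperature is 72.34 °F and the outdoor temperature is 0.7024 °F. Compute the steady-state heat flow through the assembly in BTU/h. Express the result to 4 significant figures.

1028 BTU/h

0.547 × 1.191 = 0.65148
0.5487/0.2579 = 2.1276
R_total = 0.65148 + 52.25 + 2.1276 = 55.029 ft²·°F·h/BTU
Q = A·ΔT/R = 789.8 × (72.34 − 0.7024) / 55.029 = 1028.2 BTU/h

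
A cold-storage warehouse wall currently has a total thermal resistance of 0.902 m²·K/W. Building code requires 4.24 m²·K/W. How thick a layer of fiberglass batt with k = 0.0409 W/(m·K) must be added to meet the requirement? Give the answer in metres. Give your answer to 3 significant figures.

0.137 m

ΔR = 4.24 − 0.902 = 3.338 m²·K/W
L = ΔR × k = 3.338 × 0.0409 = 0.1365 m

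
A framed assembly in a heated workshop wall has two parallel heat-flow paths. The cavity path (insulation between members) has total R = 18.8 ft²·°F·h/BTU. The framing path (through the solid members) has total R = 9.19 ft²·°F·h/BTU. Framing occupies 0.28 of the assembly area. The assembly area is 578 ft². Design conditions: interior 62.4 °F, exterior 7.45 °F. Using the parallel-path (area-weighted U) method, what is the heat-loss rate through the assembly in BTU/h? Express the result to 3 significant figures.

2180 BTU/h

U_eff = 0.72/18.8 + 0.28/9.19 = 0.0383 + 0.03047 = 0.06877
R_eff = 1/U_eff = 14.54 ft²·°F·h/BTU
Q = 578 × (62.4 − 7.45) / 14.54 = 2184 BTU/h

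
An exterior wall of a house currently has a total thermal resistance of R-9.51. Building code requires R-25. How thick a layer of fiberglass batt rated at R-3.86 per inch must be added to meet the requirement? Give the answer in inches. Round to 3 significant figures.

ΔR = 25 − 9.51 = 15.49 ft²·°F·h/BTU
L = ΔR / (R/in) = 15.49/3.86 = 4.013 in

4.01 in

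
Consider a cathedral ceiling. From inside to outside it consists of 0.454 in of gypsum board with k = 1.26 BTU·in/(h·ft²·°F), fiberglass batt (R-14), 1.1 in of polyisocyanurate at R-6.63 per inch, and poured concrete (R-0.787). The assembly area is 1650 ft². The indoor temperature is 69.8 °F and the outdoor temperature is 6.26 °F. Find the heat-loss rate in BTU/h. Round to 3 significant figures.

0.454/1.26 = 0.3603
1.1 × 6.63 = 7.293
R_total = 0.3603 + 14 + 7.293 + 0.787 = 22.44 ft²·°F·h/BTU
Q = A·ΔT/R = 1650 × (69.8 − 6.26) / 22.44 = 4672 BTU/h

4670 BTU/h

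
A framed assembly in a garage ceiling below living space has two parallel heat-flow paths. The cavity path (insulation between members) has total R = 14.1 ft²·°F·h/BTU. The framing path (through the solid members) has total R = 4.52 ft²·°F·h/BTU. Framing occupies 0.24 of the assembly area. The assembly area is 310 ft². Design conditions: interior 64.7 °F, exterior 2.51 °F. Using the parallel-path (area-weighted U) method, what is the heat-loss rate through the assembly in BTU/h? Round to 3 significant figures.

2060 BTU/h

U_eff = 0.76/14.1 + 0.24/4.52 = 0.0539 + 0.0531 = 0.107
R_eff = 1/U_eff = 9.346 ft²·°F·h/BTU
Q = 310 × (64.7 − 2.51) / 9.346 = 2063 BTU/h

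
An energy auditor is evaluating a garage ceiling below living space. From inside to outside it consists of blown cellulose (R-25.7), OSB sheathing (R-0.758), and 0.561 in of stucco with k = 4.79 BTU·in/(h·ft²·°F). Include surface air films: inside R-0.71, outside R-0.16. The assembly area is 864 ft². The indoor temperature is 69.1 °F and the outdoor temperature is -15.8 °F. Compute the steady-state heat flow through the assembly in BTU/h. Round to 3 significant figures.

2670 BTU/h

0.561/4.79 = 0.1171
R_total = 0.71 + 25.7 + 0.758 + 0.1171 + 0.16 = 27.45 ft²·°F·h/BTU
Q = A·ΔT/R = 864 × (69.1 − (-15.8)) / 27.45 = 2673 BTU/h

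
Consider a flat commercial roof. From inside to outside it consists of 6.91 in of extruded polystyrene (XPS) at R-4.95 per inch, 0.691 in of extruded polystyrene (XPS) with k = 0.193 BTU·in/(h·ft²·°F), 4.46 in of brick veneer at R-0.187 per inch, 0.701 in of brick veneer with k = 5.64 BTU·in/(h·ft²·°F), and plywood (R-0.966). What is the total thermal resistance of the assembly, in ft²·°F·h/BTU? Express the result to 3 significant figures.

39.7 ft²·°F·h/BTU

6.91 × 4.95 = 34.2
0.691/0.193 = 3.58
4.46 × 0.187 = 0.834
0.701/5.64 = 0.1243
R_total = 34.2 + 3.58 + 0.834 + 0.1243 + 0.966 = 39.71 ft²·°F·h/BTU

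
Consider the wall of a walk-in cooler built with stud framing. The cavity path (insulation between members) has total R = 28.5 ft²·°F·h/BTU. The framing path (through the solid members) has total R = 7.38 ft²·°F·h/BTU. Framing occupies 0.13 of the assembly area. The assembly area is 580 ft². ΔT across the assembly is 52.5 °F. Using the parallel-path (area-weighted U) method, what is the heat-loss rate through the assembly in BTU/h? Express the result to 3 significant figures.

U_eff = 0.87/28.5 + 0.13/7.38 = 0.03053 + 0.01762 = 0.04814
R_eff = 1/U_eff = 20.77 ft²·°F·h/BTU
Q = 580 × 52.5 / 20.77 = 1466 BTU/h

1470 BTU/h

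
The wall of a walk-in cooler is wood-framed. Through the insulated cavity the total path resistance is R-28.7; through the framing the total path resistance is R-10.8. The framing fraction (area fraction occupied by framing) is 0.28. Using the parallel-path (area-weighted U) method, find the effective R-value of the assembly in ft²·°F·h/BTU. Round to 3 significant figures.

19.6 ft²·°F·h/BTU

U_eff = 0.72/28.7 + 0.28/10.8 = 0.02509 + 0.02593 = 0.05101
R_eff = 1/U_eff = 19.6 ft²·°F·h/BTU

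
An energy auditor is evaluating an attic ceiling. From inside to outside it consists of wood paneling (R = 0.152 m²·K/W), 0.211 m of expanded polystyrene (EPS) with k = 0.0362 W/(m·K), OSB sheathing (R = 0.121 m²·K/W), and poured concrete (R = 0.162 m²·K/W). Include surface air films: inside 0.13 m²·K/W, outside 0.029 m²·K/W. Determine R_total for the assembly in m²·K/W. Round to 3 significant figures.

6.42 m²·K/W

0.211/0.0362 = 5.829
R_total = 0.13 + 0.152 + 5.829 + 0.121 + 0.162 + 0.029 = 6.423 m²·K/W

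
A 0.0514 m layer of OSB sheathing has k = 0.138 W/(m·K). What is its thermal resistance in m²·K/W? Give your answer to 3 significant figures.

0.372 m²·K/W

R = L/k = 0.0514/0.138 = 0.3725 m²·K/W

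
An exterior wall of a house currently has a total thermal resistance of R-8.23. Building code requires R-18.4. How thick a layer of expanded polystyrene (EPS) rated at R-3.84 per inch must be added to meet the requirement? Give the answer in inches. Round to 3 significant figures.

2.65 in

ΔR = 18.4 − 8.23 = 10.17 ft²·°F·h/BTU
L = ΔR / (R/in) = 10.17/3.84 = 2.648 in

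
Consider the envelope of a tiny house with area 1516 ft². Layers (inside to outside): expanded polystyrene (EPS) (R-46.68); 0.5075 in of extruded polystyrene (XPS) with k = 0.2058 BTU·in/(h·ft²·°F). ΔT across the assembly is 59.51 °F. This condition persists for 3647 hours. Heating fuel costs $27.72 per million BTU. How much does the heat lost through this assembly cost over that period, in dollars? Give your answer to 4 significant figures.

0.5075/0.2058 = 2.466
R_total = 46.68 + 2.466 = 49.146 ft²·°F·h/BTU
Q = 1516 × 59.51 / 49.146 = 1835.7 BTU/h
E = 1835.7 × 3647 = 6694800 BTU
Cost = 6694800/10⁶ × 27.72 = $185.58

185.6 dollars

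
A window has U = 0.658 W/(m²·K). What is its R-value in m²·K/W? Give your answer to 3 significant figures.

R = 1/U = 1/0.658 = 1.52

1.52 m²·K/W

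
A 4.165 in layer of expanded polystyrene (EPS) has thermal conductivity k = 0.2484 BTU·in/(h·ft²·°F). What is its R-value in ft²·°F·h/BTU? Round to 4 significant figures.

16.77 ft²·°F·h/BTU

R = L/k = 4.165/0.2484 = 16.767 ft²·°F·h/BTU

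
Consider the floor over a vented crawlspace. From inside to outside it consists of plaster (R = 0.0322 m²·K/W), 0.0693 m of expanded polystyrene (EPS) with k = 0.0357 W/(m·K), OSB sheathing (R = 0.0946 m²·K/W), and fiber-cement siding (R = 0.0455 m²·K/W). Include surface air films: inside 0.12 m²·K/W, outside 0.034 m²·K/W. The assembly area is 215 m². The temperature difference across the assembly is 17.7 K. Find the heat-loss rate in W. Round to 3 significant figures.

1680 W

0.0693/0.0357 = 1.941
R_total = 0.12 + 0.0322 + 1.941 + 0.0946 + 0.0455 + 0.034 = 2.267 m²·K/W
Q = A·ΔT/R = 215 × 17.7 / 2.267 = 1678 W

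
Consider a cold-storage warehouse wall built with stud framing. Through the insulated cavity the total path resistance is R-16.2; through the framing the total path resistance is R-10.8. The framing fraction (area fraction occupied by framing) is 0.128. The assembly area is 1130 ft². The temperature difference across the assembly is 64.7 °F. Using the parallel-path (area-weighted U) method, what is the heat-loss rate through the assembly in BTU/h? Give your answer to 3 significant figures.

U_eff = 0.872/16.2 + 0.128/10.8 = 0.05383 + 0.01185 = 0.06568
R_eff = 1/U_eff = 15.23 ft²·°F·h/BTU
Q = 1130 × 64.7 / 15.23 = 4802 BTU/h

4800 BTU/h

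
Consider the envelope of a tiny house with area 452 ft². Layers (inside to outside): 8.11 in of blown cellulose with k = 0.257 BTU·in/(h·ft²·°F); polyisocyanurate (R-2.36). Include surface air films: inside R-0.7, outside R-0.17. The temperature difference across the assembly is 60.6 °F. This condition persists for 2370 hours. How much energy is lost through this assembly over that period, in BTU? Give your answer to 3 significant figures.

1870000 BTU

8.11/0.257 = 31.56
R_total = 0.7 + 31.56 + 2.36 + 0.17 = 34.79 ft²·°F·h/BTU
Q = 452 × 60.6 / 34.79 = 787.4 BTU/h
E = 787.4 × 2370 = 1866000 BTU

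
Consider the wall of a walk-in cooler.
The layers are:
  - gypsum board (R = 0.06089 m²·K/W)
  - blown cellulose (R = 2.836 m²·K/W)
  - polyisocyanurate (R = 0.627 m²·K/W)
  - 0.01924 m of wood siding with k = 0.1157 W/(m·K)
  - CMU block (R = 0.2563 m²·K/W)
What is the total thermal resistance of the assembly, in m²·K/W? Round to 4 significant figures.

0.01924/0.1157 = 0.16629
R_total = 0.06089 + 2.836 + 0.627 + 0.16629 + 0.2563 = 3.9465 m²·K/W

3.946 m²·K/W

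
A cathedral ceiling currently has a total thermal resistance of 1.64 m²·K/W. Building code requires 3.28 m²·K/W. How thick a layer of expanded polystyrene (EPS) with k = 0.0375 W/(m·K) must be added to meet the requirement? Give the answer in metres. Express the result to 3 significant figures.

0.0615 m

ΔR = 3.28 − 1.64 = 1.64 m²·K/W
L = ΔR × k = 1.64 × 0.0375 = 0.0615 m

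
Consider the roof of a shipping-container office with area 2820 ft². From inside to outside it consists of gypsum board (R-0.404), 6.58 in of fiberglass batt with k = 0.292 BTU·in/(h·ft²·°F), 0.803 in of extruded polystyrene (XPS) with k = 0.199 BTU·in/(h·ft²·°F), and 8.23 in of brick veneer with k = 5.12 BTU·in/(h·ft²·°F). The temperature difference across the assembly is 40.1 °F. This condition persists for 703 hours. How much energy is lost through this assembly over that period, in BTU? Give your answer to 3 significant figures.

2780000 BTU

6.58/0.292 = 22.53
0.803/0.199 = 4.035
8.23/5.12 = 1.607
R_total = 0.404 + 22.53 + 4.035 + 1.607 = 28.58 ft²·°F·h/BTU
Q = 2820 × 40.1 / 28.58 = 3957 BTU/h
E = 3957 × 703 = 2781000 BTU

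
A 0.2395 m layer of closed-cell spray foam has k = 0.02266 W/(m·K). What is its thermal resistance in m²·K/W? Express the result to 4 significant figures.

10.57 m²·K/W

R = L/k = 0.2395/0.02266 = 10.569 m²·K/W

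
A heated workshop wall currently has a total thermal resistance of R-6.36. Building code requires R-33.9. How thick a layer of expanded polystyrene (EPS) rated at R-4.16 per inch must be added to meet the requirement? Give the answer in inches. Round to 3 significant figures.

6.62 in

ΔR = 33.9 − 6.36 = 27.54 ft²·°F·h/BTU
L = ΔR / (R/in) = 27.54/4.16 = 6.62 in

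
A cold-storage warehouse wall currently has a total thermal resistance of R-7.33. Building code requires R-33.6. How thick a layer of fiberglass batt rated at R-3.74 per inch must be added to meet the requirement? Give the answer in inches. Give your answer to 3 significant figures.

7.02 in

ΔR = 33.6 − 7.33 = 26.27 ft²·°F·h/BTU
L = ΔR / (R/in) = 26.27/3.74 = 7.024 in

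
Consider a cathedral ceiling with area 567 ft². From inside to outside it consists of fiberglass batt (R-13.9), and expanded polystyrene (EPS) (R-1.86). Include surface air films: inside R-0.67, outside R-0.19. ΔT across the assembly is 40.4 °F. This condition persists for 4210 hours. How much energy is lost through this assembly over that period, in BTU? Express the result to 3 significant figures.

R_total = 0.67 + 13.9 + 1.86 + 0.19 = 16.62 ft²·°F·h/BTU
Q = 567 × 40.4 / 16.62 = 1378 BTU/h
E = 1378 × 4210 = 5803000 BTU

5800000 BTU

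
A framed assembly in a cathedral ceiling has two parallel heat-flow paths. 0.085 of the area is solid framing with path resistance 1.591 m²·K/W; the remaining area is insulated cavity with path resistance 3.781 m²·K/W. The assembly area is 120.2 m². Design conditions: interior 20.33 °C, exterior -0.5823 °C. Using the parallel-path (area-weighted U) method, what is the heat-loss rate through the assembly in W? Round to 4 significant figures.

U_eff = 0.915/3.781 + 0.085/1.591 = 0.242 + 0.053426 = 0.29542
R_eff = 1/U_eff = 3.385 m²·K/W
Q = 120.2 × (20.33 − (-0.5823)) / 3.385 = 742.6 W

742.6 W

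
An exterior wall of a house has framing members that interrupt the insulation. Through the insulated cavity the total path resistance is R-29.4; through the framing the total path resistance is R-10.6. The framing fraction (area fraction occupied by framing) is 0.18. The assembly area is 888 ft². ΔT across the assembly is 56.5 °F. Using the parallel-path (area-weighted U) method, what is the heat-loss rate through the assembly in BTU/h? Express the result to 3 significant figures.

U_eff = 0.82/29.4 + 0.18/10.6 = 0.02789 + 0.01698 = 0.04487
R_eff = 1/U_eff = 22.29 ft²·°F·h/BTU
Q = 888 × 56.5 / 22.29 = 2251 BTU/h

2250 BTU/h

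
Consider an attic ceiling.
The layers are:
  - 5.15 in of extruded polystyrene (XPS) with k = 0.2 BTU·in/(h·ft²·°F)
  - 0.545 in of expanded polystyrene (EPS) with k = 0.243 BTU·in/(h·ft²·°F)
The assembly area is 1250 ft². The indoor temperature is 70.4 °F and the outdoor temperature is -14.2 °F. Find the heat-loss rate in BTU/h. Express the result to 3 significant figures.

5.15/0.2 = 25.75
0.545/0.243 = 2.243
R_total = 25.75 + 2.243 = 27.99 ft²·°F·h/BTU
Q = A·ΔT/R = 1250 × (70.4 − (-14.2)) / 27.99 = 3778 BTU/h

3780 BTU/h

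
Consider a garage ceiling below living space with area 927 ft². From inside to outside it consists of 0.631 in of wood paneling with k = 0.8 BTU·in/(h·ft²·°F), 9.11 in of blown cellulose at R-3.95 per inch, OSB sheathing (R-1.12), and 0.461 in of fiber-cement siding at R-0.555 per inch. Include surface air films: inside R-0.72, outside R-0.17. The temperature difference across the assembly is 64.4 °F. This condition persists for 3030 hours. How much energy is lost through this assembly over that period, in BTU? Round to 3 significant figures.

0.631/0.8 = 0.7887
9.11 × 3.95 = 35.98
0.461 × 0.555 = 0.2559
R_total = 0.72 + 0.7887 + 35.98 + 1.12 + 0.2559 + 0.17 = 39.04 ft²·°F·h/BTU
Q = 927 × 64.4 / 39.04 = 1529 BTU/h
E = 1529 × 3030 = 4633000 BTU

4630000 BTU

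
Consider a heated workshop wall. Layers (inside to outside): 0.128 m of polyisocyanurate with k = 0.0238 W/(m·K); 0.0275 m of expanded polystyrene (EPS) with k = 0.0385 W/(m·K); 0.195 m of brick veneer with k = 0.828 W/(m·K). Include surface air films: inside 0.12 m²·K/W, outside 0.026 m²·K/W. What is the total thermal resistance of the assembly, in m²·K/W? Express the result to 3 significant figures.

0.128/0.0238 = 5.378
0.0275/0.0385 = 0.7143
0.195/0.828 = 0.2355
R_total = 0.12 + 5.378 + 0.7143 + 0.2355 + 0.026 = 6.474 m²·K/W

6.47 m²·K/W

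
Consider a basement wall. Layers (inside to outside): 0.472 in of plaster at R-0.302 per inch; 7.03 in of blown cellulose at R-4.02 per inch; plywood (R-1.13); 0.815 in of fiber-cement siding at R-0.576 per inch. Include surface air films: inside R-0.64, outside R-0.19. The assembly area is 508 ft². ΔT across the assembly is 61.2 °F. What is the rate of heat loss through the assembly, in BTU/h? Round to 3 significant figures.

0.472 × 0.302 = 0.1425
7.03 × 4.02 = 28.26
0.815 × 0.576 = 0.4694
R_total = 0.64 + 0.1425 + 28.26 + 1.13 + 0.4694 + 0.19 = 30.83 ft²·°F·h/BTU
Q = A·ΔT/R = 508 × 61.2 / 30.83 = 1008 BTU/h

1010 BTU/h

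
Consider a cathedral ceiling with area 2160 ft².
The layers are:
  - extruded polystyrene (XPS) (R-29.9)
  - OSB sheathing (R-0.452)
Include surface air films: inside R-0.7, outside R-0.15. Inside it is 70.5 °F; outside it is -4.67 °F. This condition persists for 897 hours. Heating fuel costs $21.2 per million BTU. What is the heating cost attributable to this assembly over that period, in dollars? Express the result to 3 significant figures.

99.0 dollars

R_total = 0.7 + 29.9 + 0.452 + 0.15 = 31.2 ft²·°F·h/BTU
Q = 2160 × (70.5 − (-4.67)) / 31.2 = 5204 BTU/h
E = 5204 × 897 = 4668000 BTU
Cost = 4668000/10⁶ × 21.2 = $98.96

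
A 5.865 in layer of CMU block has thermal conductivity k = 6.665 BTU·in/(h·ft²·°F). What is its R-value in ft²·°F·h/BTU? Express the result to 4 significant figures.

0.8800 ft²·°F·h/BTU

R = L/k = 5.865/6.665 = 0.87997 ft²·°F·h/BTU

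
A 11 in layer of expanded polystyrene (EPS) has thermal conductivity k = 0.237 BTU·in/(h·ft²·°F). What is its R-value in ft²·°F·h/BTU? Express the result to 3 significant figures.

46.4 ft²·°F·h/BTU

R = L/k = 11/0.237 = 46.41 ft²·°F·h/BTU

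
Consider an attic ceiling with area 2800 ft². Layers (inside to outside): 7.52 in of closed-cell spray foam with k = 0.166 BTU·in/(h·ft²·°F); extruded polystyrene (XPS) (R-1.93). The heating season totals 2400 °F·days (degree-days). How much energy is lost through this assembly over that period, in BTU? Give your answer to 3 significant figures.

3410000 BTU

7.52/0.166 = 45.3
R_total = 45.3 + 1.93 = 47.23 ft²·°F·h/BTU
E = A × HDD × 24 / R = 2800 × 2400 × 24 / 47.23 = 3415000 BTU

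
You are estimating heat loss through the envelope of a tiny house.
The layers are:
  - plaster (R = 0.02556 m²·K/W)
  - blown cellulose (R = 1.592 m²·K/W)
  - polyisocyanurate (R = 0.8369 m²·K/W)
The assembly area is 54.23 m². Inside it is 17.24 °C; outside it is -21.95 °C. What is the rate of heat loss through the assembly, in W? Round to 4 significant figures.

R_total = 0.02556 + 1.592 + 0.8369 = 2.4545 m²·K/W
Q = A·ΔT/R = 54.23 × (17.24 − (-21.95)) / 2.4545 = 865.88 W

865.9 W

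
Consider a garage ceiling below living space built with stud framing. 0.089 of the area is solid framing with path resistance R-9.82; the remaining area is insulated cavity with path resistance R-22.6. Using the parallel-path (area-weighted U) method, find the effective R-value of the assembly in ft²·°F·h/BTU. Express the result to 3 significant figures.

20.3 ft²·°F·h/BTU

U_eff = 0.911/22.6 + 0.089/9.82 = 0.04031 + 0.009063 = 0.04937
R_eff = 1/U_eff = 20.25 ft²·°F·h/BTU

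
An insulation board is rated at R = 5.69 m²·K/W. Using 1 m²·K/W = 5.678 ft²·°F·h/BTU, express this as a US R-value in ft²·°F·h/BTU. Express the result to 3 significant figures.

R_US = 5.69 × 5.678 = 32.31

32.3 ft²·°F·h/BTU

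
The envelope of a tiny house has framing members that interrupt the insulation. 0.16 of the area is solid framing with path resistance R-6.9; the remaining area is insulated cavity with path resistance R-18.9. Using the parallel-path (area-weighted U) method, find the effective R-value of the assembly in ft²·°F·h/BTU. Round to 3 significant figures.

14.8 ft²·°F·h/BTU

U_eff = 0.84/18.9 + 0.16/6.9 = 0.04444 + 0.02319 = 0.06763
R_eff = 1/U_eff = 14.79 ft²·°F·h/BTU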